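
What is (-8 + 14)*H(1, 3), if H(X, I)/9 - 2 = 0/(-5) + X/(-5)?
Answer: 486/5 ≈ 97.200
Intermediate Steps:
H(X, I) = 18 - 9*X/5 (H(X, I) = 18 + 9*(0/(-5) + X/(-5)) = 18 + 9*(0*(-⅕) + X*(-⅕)) = 18 + 9*(0 - X/5) = 18 + 9*(-X/5) = 18 - 9*X/5)
(-8 + 14)*H(1, 3) = (-8 + 14)*(18 - 9/5*1) = 6*(18 - 9/5) = 6*(81/5) = 486/5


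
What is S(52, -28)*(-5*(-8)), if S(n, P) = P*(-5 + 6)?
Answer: -1120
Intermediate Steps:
S(n, P) = P (S(n, P) = P*1 = P)
S(52, -28)*(-5*(-8)) = -(-140)*(-8) = -28*40 = -1120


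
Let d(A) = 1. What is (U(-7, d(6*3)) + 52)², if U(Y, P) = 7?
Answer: 3481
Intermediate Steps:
(U(-7, d(6*3)) + 52)² = (7 + 52)² = 59² = 3481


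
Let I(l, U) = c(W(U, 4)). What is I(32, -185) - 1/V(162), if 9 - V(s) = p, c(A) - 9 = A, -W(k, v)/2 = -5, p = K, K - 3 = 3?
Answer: 56/3 ≈ 18.667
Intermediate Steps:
K = 6 (K = 3 + 3 = 6)
p = 6
W(k, v) = 10 (W(k, v) = -2*(-5) = 10)
c(A) = 9 + A
I(l, U) = 19 (I(l, U) = 9 + 10 = 19)
V(s) = 3 (V(s) = 9 - 1*6 = 9 - 6 = 3)
I(32, -185) - 1/V(162) = 19 - 1/3 = 56/3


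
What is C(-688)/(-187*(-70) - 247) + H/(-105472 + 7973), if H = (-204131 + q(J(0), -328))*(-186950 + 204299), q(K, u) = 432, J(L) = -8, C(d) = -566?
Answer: 45386772268259/1252179657 ≈ 36246.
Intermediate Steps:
H = -3533973951 (H = (-204131 + 432)*(-186950 + 204299) = -203699*17349 = -3533973951)
C(-688)/(-187*(-70) - 247) + H/(-105472 + 7973) = -566/(-187*(-70) - 247) - 3533973951/(-105472 + 7973) = -566/(13090 - 247) - 3533973951/(-97499) = -566/12843 - 3533973951*(-1/97499) = -566*1/12843 + 3533973951/97499 = -566/12843 + 3533973951/97499 = 45386772268259/1252179657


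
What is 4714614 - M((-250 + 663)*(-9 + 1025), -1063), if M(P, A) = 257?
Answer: 4714357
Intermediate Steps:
4714614 - M((-250 + 663)*(-9 + 1025), -1063) = 4714614 - 1*257 = 4714614 - 257 = 4714357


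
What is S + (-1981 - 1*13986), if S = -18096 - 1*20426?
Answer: -54489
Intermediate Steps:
S = -38522 (S = -18096 - 20426 = -38522)
S + (-1981 - 1*13986) = -38522 + (-1981 - 1*13986) = -38522 + (-1981 - 13986) = -38522 - 15967 = -54489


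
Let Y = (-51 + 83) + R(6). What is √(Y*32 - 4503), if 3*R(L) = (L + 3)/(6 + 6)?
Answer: I*√3471 ≈ 58.915*I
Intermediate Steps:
R(L) = 1/12 + L/36 (R(L) = ((L + 3)/(6 + 6))/3 = ((3 + L)/12)/3 = ((3 + L)*(1/12))/3 = (¼ + L/12)/3 = 1/12 + L/36)
Y = 129/4 (Y = (-51 + 83) + (1/12 + (1/36)*6) = 32 + (1/12 + ⅙) = 32 + ¼ = 129/4 ≈ 32.250)
√(Y*32 - 4503) = √((129/4)*32 - 4503) = √(1032 - 4503) = √(-3471) = I*√3471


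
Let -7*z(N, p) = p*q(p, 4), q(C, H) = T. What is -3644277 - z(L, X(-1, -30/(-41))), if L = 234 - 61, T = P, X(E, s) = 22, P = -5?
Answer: -25510049/7 ≈ -3.6443e+6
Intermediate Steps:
T = -5
q(C, H) = -5
L = 173
z(N, p) = 5*p/7 (z(N, p) = -p*(-5)/7 = -(-5)*p/7 = 5*p/7)
-3644277 - z(L, X(-1, -30/(-41))) = -3644277 - 5*22/7 = -3644277 - 1*110/7 = -3644277 - 110/7 = -25510049/7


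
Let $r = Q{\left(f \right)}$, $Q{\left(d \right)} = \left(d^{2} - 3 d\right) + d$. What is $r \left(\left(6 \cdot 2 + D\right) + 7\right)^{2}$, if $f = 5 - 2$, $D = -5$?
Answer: $588$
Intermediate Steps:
$f = 3$ ($f = 5 - 2 = 3$)
$Q{\left(d \right)} = d^{2} - 2 d$
$r = 3$ ($r = 3 \left(-2 + 3\right) = 3 \cdot 1 = 3$)
$r \left(\left(6 \cdot 2 + D\right) + 7\right)^{2} = 3 \left(\left(6 \cdot 2 - 5\right) + 7\right)^{2} = 3 \left(\left(12 - 5\right) + 7\right)^{2} = 3 \left(7 + 7\right)^{2} = 3 \cdot 14^{2} = 3 \cdot 196 = 588$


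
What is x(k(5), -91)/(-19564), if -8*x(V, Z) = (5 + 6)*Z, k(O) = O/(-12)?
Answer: -1001/156512 ≈ -0.0063957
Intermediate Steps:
k(O) = -O/12 (k(O) = O*(-1/12) = -O/12)
x(V, Z) = -11*Z/8 (x(V, Z) = -(5 + 6)*Z/8 = -11*Z/8)
x(k(5), -91)/(-19564) = -11/8*(-91)/(-19564) = (1001/8)*(-1/19564) = -1001/156512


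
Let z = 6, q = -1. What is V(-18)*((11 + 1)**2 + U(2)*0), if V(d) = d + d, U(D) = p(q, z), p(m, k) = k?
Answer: -5184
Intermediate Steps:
U(D) = 6
V(d) = 2*d
V(-18)*((11 + 1)**2 + U(2)*0) = (2*(-18))*((11 + 1)**2 + 6*0) = -36*(12**2 + 0) = -36*(144 + 0) = -36*144 = -5184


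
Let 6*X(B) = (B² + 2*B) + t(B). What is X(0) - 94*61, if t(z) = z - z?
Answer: -5734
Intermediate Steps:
t(z) = 0
X(B) = B/3 + B²/6 (X(B) = ((B² + 2*B) + 0)/6 = (B² + 2*B)/6 = B/3 + B²/6)
X(0) - 94*61 = (⅙)*0*(2 + 0) - 94*61 = (⅙)*0*2 - 5734 = 0 - 5734 = -5734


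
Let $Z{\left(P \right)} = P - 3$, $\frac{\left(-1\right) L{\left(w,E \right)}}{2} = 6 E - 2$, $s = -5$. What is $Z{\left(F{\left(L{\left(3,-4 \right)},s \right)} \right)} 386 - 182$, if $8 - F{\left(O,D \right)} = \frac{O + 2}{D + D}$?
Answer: $\frac{19162}{5} \approx 3832.4$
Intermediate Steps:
$L{\left(w,E \right)} = 4 - 12 E$ ($L{\left(w,E \right)} = - 2 \left(6 E - 2\right) = - 2 \left(-2 + 6 E\right) = 4 - 12 E$)
$F{\left(O,D \right)} = 8 - \frac{2 + O}{2 D}$ ($F{\left(O,D \right)} = 8 - \frac{O + 2}{D + D} = 8 - \frac{2 + O}{2 D}$)
$Z{\left(P \right)} = -3 + P$ ($Z{\left(P \right)} = P - 3 = -3 + P$)
$Z{\left(F{\left(L{\left(3,-4 \right)},s \right)} \right)} 386 - 182 = \left(-3 + \frac{-2 - \left(4 - -48\right) + 16 \left(-5\right)}{2 \left(-5\right)}\right) 386 - 182 = \left(-3 + \frac{1}{2} \left(- \frac{1}{5}\right) \left(-2 - \left(4 + 48\right) - 80\right)\right) 386 - 182 = \left(-3 + \frac{1}{2} \left(- \frac{1}{5}\right) \left(-2 - 52 - 80\right)\right) 386 - 182 = \left(-3 + \frac{1}{2} \left(- \frac{1}{5}\right) \left(-134\right)\right) 386 - 182 = \left(-3 + \frac{67}{5}\right) 386 - 182 = \frac{52}{5} \cdot 386 - 182 = \frac{20072}{5} - 182 = \frac{19162}{5}$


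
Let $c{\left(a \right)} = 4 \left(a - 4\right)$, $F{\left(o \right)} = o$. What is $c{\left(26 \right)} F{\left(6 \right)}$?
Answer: $528$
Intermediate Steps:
$c{\left(a \right)} = -16 + 4 a$ ($c{\left(a \right)} = 4 \left(-4 + a\right) = -16 + 4 a$)
$c{\left(26 \right)} F{\left(6 \right)} = \left(-16 + 4 \cdot 26\right) 6 = \left(-16 + 104\right) 6 = 88 \cdot 6 = 528$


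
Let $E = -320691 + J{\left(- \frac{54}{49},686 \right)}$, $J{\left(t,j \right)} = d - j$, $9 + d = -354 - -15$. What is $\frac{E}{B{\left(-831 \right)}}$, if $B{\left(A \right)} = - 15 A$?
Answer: $- \frac{64345}{2493} \approx -25.81$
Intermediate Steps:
$d = -348$ ($d = -9 - 339 = -348$)
$J{\left(t,j \right)} = -348 - j$
$E = -321725$ ($E = -320691 - 1034 = -321725$)
$\frac{E}{B{\left(-831 \right)}} = - \frac{321725}{\left(-15\right) \left(-831\right)} = - \frac{321725}{12465} = \left(-321725\right) \frac{1}{12465} = - \frac{64345}{2493}$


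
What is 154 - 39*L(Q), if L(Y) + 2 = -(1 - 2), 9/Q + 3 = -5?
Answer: 193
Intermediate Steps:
Q = -9/8 (Q = 9/(-3 - 5) = 9/(-8) = 9*(-⅛) = -9/8 ≈ -1.1250)
L(Y) = -1 (L(Y) = -2 - (1 - 2) = -2 - 1*(-1) = -2 + 1 = -1)
154 - 39*L(Q) = 154 - 39*(-1) = 154 + 39 = 193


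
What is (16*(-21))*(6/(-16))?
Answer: 126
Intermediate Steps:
(16*(-21))*(6/(-16)) = -2016*(-1)/16 = -336*(-3/8) = 126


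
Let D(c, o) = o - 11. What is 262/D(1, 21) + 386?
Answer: 2061/5 ≈ 412.20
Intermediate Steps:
D(c, o) = -11 + o
262/D(1, 21) + 386 = 262/(-11 + 21) + 386 = 262/10 + 386 = 262*(⅒) + 386 = 131/5 + 386 = 2061/5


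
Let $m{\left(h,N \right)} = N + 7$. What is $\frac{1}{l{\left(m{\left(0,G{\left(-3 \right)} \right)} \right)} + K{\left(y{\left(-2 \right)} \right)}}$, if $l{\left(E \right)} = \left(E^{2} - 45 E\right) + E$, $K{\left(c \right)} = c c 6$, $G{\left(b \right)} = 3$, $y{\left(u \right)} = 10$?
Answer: $\frac{1}{260} \approx 0.0038462$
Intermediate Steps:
$m{\left(h,N \right)} = 7 + N$
$K{\left(c \right)} = 6 c^{2}$ ($K{\left(c \right)} = c^{2} \cdot 6 = 6 c^{2}$)
$l{\left(E \right)} = E^{2} - 44 E$
$\frac{1}{l{\left(m{\left(0,G{\left(-3 \right)} \right)} \right)} + K{\left(y{\left(-2 \right)} \right)}} = \frac{1}{\left(7 + 3\right) \left(-44 + \left(7 + 3\right)\right) + 6 \cdot 10^{2}} = \frac{1}{10 \left(-44 + 10\right) + 6 \cdot 100} = \frac{1}{10 \left(-34\right) + 600} = \frac{1}{-340 + 600} = \frac{1}{260}$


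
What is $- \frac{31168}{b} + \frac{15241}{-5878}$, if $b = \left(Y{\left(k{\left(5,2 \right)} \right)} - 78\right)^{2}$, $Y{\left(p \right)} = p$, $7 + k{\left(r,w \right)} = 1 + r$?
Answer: $- \frac{278324585}{36684598} \approx -7.587$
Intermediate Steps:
$k{\left(r,w \right)} = -6 + r$ ($k{\left(r,w \right)} = -7 + \left(1 + r\right) = -6 + r$)
$b = 6241$ ($b = \left(\left(-6 + 5\right) - 78\right)^{2} = \left(-1 - 78\right)^{2} = \left(-79\right)^{2} = 6241$)
$- \frac{31168}{b} + \frac{15241}{-5878} = - \frac{31168}{6241} + \frac{15241}{-5878} = \left(-31168\right) \frac{1}{6241} + 15241 \left(- \frac{1}{5878}\right) = - \frac{31168}{6241} - \frac{15241}{5878} = - \frac{278324585}{36684598}$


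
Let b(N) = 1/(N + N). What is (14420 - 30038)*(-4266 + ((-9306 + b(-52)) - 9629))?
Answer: 18842375145/52 ≈ 3.6235e+8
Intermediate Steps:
b(N) = 1/(2*N)
(14420 - 30038)*(-4266 + ((-9306 + b(-52)) - 9629)) = (14420 - 30038)*(-4266 + ((-9306 + (½)/(-52)) - 9629)) = -15618*(-4266 + ((-9306 + (½)*(-1/52)) - 9629)) = -15618*(-4266 + ((-9306 - 1/104) - 9629)) = -15618*(-4266 + (-967825/104 - 9629)) = -15618*(-4266 - 1969241/104) = -15618*(-2412905/104) = 18842375145/52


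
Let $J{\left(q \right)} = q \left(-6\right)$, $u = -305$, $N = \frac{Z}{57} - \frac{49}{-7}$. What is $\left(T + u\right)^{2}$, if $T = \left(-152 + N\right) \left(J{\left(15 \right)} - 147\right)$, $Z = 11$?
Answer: $\frac{417666205441}{361} \approx 1.157 \cdot 10^{9}$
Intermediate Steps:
$N = \frac{410}{57}$ ($N = \frac{11}{57} - \frac{49}{-7} = 11 \cdot \frac{1}{57} - -7 = \frac{11}{57} + 7 = \frac{410}{57} \approx 7.193$)
$J{\left(q \right)} = - 6 q$
$T = \frac{652066}{19}$ ($T = \left(-152 + \frac{410}{57}\right) \left(\left(-6\right) 15 - 147\right) = - \frac{8254 \left(-90 - 147\right)}{57} = \left(- \frac{8254}{57}\right) \left(-237\right) = \frac{652066}{19} \approx 34319.0$)
$\left(T + u\right)^{2} = \left(\frac{652066}{19} - 305\right)^{2} = \left(\frac{646271}{19}\right)^{2} = \frac{417666205441}{361}$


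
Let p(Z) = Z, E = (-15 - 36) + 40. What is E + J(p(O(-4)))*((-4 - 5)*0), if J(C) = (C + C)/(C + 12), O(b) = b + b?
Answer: -11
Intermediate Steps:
E = -11 (E = -51 + 40 = -11)
O(b) = 2*b
J(C) = 2*C/(12 + C) (J(C) = (2*C)/(12 + C) = 2*C/(12 + C))
E + J(p(O(-4)))*((-4 - 5)*0) = -11 + (2*(2*(-4))/(12 + 2*(-4)))*((-4 - 5)*0) = -11 + (2*(-8)/(12 - 8))*(-9*0) = -11 + (2*(-8)/4)*0 = -11 + (2*(-8)*(1/4))*0 = -11 - 4*0 = -11 + 0 = -11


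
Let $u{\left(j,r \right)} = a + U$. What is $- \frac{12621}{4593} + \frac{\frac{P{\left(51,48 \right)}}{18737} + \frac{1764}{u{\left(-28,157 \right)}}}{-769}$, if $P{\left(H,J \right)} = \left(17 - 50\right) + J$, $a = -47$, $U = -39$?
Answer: $- \frac{2581257455894}{948571436249} \approx -2.7212$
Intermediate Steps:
$P{\left(H,J \right)} = -33 + J$
$u{\left(j,r \right)} = -86$ ($u{\left(j,r \right)} = -47 - 39 = -86$)
$- \frac{12621}{4593} + \frac{\frac{P{\left(51,48 \right)}}{18737} + \frac{1764}{u{\left(-28,157 \right)}}}{-769} = - \frac{12621}{4593} + \frac{\frac{-33 + 48}{18737} + \frac{1764}{-86}}{-769} = \left(-12621\right) \frac{1}{4593} + \left(15 \cdot \frac{1}{18737} + 1764 \left(- \frac{1}{86}\right)\right) \left(- \frac{1}{769}\right) = - \frac{4207}{1531} + \left(\frac{15}{18737} - \frac{882}{43}\right) \left(- \frac{1}{769}\right) = - \frac{4207}{1531} - - \frac{16525389}{619576379} = - \frac{4207}{1531} + \frac{16525389}{619576379} = - \frac{2581257455894}{948571436249}$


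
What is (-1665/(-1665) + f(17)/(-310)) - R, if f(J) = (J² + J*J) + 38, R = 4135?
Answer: -641078/155 ≈ -4136.0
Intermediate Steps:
f(J) = 38 + 2*J² (f(J) = (J² + J²) + 38 = 2*J² + 38 = 38 + 2*J²)
(-1665/(-1665) + f(17)/(-310)) - R = (-1665/(-1665) + (38 + 2*17²)/(-310)) - 1*4135 = (-1665*(-1/1665) + (38 + 2*289)*(-1/310)) - 4135 = (1 + (38 + 578)*(-1/310)) - 4135 = (1 + 616*(-1/310)) - 4135 = (1 - 308/155) - 4135 = -153/155 - 4135 = -641078/155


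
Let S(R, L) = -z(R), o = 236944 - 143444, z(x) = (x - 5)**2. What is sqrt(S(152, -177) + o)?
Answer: sqrt(71891) ≈ 268.13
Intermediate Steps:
z(x) = (-5 + x)**2
o = 93500
S(R, L) = -(-5 + R)**2
sqrt(S(152, -177) + o) = sqrt(-(-5 + 152)**2 + 93500) = sqrt(-1*147**2 + 93500) = sqrt(-1*21609 + 93500) = sqrt(-21609 + 93500) = sqrt(71891)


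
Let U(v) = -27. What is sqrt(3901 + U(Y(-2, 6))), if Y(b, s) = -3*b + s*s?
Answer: sqrt(3874) ≈ 62.241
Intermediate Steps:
Y(b, s) = s**2 - 3*b (Y(b, s) = -3*b + s**2 = s**2 - 3*b)
sqrt(3901 + U(Y(-2, 6))) = sqrt(3901 - 27) = sqrt(3874)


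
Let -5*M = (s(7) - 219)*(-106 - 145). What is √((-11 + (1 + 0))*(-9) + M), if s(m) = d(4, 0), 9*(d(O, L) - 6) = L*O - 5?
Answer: 2*I*√597965/15 ≈ 103.1*I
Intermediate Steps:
d(O, L) = 49/9 + L*O/9 (d(O, L) = 6 + (L*O - 5)/9 = 6 + (-5 + L*O)/9 = 6 + (-5/9 + L*O/9) = 49/9 + L*O/9)
s(m) = 49/9 (s(m) = 49/9 + (⅑)*0*4 = 49/9 + 0 = 49/9)
M = -482422/45 (M = -(49/9 - 219)*(-106 - 145)/5 = -(-1922)*(-251)/45 = -⅕*482422/9 = -482422/45 ≈ -10720.)
√((-11 + (1 + 0))*(-9) + M) = √((-11 + (1 + 0))*(-9) - 482422/45) = √((-11 + 1)*(-9) - 482422/45) = √(-10*(-9) - 482422/45) = √(90 - 482422/45) = √(-478372/45) = 2*I*√597965/15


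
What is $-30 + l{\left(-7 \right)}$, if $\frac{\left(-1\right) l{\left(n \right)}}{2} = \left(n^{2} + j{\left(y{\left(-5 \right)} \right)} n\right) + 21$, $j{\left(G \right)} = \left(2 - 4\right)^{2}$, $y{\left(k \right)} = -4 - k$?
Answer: $-114$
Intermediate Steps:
$j{\left(G \right)} = 4$ ($j{\left(G \right)} = \left(-2\right)^{2} = 4$)
$l{\left(n \right)} = -42 - 8 n - 2 n^{2}$ ($l{\left(n \right)} = - 2 \left(\left(n^{2} + 4 n\right) + 21\right) = - 2 \left(21 + n^{2} + 4 n\right) = -42 - 8 n - 2 n^{2}$)
$-30 + l{\left(-7 \right)} = -30 - \left(-14 + 98\right) = -30 - 84 = -114$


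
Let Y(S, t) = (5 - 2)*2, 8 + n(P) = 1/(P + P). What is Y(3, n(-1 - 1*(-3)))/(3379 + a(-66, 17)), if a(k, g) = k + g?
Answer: 1/555 ≈ 0.0018018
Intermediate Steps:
n(P) = -8 + 1/(2*P) (n(P) = -8 + 1/(P + P) = -8 + 1/(2*P))
a(k, g) = g + k
Y(S, t) = 6 (Y(S, t) = 3*2 = 6)
Y(3, n(-1 - 1*(-3)))/(3379 + a(-66, 17)) = 6/(3379 + (17 - 66)) = 6/(3379 - 49) = 6/3330 = 6*(1/3330) = 1/555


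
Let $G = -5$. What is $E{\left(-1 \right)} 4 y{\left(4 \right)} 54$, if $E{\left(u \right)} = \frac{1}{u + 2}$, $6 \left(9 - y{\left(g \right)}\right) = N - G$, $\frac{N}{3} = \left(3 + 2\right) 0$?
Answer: $1764$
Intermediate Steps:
$N = 0$ ($N = 3 \left(3 + 2\right) 0 = 3 \cdot 5 \cdot 0 = 3 \cdot 0 = 0$)
$y{\left(g \right)} = \frac{49}{6}$ ($y{\left(g \right)} = 9 - \frac{0 - -5}{6} = 9 - \frac{0 + 5}{6} = 9 - \frac{5}{6} = \frac{49}{6}$)
$E{\left(u \right)} = \frac{1}{2 + u}$
$E{\left(-1 \right)} 4 y{\left(4 \right)} 54 = \frac{1}{2 - 1} \cdot 4 \cdot \frac{49}{6} \cdot 54 = 1^{-1} \cdot 4 \cdot \frac{49}{6} \cdot 54 = 1 \cdot 4 \cdot \frac{49}{6} \cdot 54 = 4 \cdot \frac{49}{6} \cdot 54 = \frac{98}{3} \cdot 54 = 1764$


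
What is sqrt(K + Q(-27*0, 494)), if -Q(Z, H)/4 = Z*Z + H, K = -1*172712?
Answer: 4*I*sqrt(10918) ≈ 417.96*I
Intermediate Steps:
K = -172712
Q(Z, H) = -4*H - 4*Z**2 (Q(Z, H) = -4*(Z*Z + H) = -4*(Z**2 + H) = -4*(H + Z**2) = -4*H - 4*Z**2)
sqrt(K + Q(-27*0, 494)) = sqrt(-172712 + (-4*494 - 4*(-27*0)**2)) = sqrt(-172712 + (-1976 - 4*0**2)) = sqrt(-172712 + (-1976 - 4*0)) = sqrt(-172712 + (-1976 + 0)) = sqrt(-172712 - 1976) = sqrt(-174688) = 4*I*sqrt(10918)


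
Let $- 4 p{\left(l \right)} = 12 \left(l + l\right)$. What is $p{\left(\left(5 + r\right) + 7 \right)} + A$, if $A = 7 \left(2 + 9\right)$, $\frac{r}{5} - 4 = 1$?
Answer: $-145$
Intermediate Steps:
$r = 25$ ($r = 20 + 5 \cdot 1 = 20 + 5 = 25$)
$A = 77$ ($A = 7 \cdot 11 = 77$)
$p{\left(l \right)} = - 6 l$ ($p{\left(l \right)} = - \frac{12 \left(l + l\right)}{4} = - \frac{12 \cdot 2 l}{4} = - \frac{24 l}{4} = - 6 l$)
$p{\left(\left(5 + r\right) + 7 \right)} + A = - 6 \left(\left(5 + 25\right) + 7\right) + 77 = - 6 \left(30 + 7\right) + 77 = \left(-6\right) 37 + 77 = -222 + 77 = -145$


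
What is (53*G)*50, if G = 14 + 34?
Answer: 127200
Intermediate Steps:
G = 48
(53*G)*50 = (53*48)*50 = 2544*50 = 127200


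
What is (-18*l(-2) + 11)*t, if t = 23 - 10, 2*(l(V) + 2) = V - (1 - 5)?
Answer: 377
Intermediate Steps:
l(V) = V/2 (l(V) = -2 + (V - (1 - 5))/2 = -2 + (V - 1*(-4))/2 = -2 + (V + 4)/2 = -2 + (4 + V)/2 = -2 + (2 + V/2) = V/2)
t = 13
(-18*l(-2) + 11)*t = (-9*(-2) + 11)*13 = (-18*(-1) + 11)*13 = (18 + 11)*13 = 29*13 = 377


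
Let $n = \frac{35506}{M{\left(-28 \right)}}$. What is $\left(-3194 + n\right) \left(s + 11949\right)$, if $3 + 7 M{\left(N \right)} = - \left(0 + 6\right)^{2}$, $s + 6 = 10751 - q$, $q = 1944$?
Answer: $- \frac{7741991000}{39} \approx -1.9851 \cdot 10^{8}$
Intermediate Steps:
$s = 8801$ ($s = -6 + \left(10751 - 1944\right) = -6 + 8807 = 8801$)
$M{\left(N \right)} = - \frac{39}{7}$ ($M{\left(N \right)} = - \frac{3}{7} + \frac{\left(-1\right) \left(0 + 6\right)^{2}}{7} = - \frac{3}{7} + \frac{\left(-1\right) 6^{2}}{7} = - \frac{3}{7} + \frac{\left(-1\right) 36}{7} = - \frac{3}{7} + \frac{1}{7} \left(-36\right) = - \frac{3}{7} - \frac{36}{7} = - \frac{39}{7}$)
$n = - \frac{248542}{39}$ ($n = \frac{35506}{- \frac{39}{7}} = 35506 \left(- \frac{7}{39}\right) = - \frac{248542}{39} \approx -6372.9$)
$\left(-3194 + n\right) \left(s + 11949\right) = \left(-3194 - \frac{248542}{39}\right) \left(8801 + 11949\right) = \left(- \frac{373108}{39}\right) 20750 = - \frac{7741991000}{39}$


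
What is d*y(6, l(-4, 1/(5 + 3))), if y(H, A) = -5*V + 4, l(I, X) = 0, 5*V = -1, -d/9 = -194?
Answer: 8730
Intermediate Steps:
d = 1746 (d = -9*(-194) = 1746)
V = -⅕ (V = (⅕)*(-1) = -⅕ ≈ -0.20000)
y(H, A) = 5 (y(H, A) = -5*(-⅕) + 4 = 1 + 4 = 5)
d*y(6, l(-4, 1/(5 + 3))) = 1746*5 = 8730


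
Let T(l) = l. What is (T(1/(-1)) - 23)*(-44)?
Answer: 1056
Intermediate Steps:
(T(1/(-1)) - 23)*(-44) = (1/(-1) - 23)*(-44) = (-1 - 23)*(-44) = -24*(-44) = 1056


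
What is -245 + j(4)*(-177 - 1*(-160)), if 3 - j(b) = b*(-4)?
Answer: -568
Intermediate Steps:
j(b) = 3 + 4*b (j(b) = 3 - b*(-4) = 3 - (-4)*b = 3 + 4*b)
-245 + j(4)*(-177 - 1*(-160)) = -245 + (3 + 4*4)*(-177 - 1*(-160)) = -245 + (3 + 16)*(-177 + 160) = -245 + 19*(-17) = -245 - 323 = -568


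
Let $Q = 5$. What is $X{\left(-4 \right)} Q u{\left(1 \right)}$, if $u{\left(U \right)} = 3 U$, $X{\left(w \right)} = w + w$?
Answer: $-120$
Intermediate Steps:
$X{\left(w \right)} = 2 w$
$X{\left(-4 \right)} Q u{\left(1 \right)} = 2 \left(-4\right) 5 \cdot 3 \cdot 1 = \left(-8\right) 5 \cdot 3 = \left(-40\right) 3 = -120$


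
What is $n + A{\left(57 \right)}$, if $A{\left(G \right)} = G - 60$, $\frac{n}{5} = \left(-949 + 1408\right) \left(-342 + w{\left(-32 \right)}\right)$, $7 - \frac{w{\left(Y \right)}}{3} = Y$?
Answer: $-516378$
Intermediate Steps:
$w{\left(Y \right)} = 21 - 3 Y$
$n = -516375$ ($n = 5 \left(-949 + 1408\right) \left(-342 + \left(21 - -96\right)\right) = 5 \cdot 459 \left(-342 + \left(21 + 96\right)\right) = 5 \cdot 459 \left(-342 + 117\right) = 5 \cdot 459 \left(-225\right) = 5 \left(-103275\right) = -516375$)
$A{\left(G \right)} = -60 + G$
$n + A{\left(57 \right)} = -516375 + \left(-60 + 57\right) = -516375 - 3 = -516378$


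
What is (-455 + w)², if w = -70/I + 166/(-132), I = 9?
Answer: 8441750641/39204 ≈ 2.1533e+5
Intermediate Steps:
w = -1789/198 (w = -70/9 + 166/(-132) = -70*⅑ + 166*(-1/132) = -70/9 - 83/66 = -1789/198 ≈ -9.0354)
(-455 + w)² = (-455 - 1789/198)² = (-91879/198)² = 8441750641/39204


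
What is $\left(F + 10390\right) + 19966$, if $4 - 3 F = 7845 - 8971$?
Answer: $\frac{92198}{3} \approx 30733.0$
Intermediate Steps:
$F = \frac{1130}{3}$ ($F = \frac{4}{3} - \frac{7845 - 8971}{3} = \frac{4}{3} - - \frac{1126}{3} = \frac{4}{3} + \frac{1126}{3} = \frac{1130}{3} \approx 376.67$)
$\left(F + 10390\right) + 19966 = \left(\frac{1130}{3} + 10390\right) + 19966 = \frac{32300}{3} + 19966 = \frac{92198}{3}$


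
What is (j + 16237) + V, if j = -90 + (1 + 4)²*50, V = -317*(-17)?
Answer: 22786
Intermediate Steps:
V = 5389
j = 1160 (j = -90 + 5²*50 = -90 + 25*50 = -90 + 1250 = 1160)
(j + 16237) + V = (1160 + 16237) + 5389 = 17397 + 5389 = 22786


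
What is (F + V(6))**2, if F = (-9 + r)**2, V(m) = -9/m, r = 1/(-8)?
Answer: 27384289/4096 ≈ 6685.6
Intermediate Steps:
r = -1/8 ≈ -0.12500
F = 5329/64 (F = (-9 - 1/8)**2 = (-73/8)**2 = 5329/64 ≈ 83.266)
(F + V(6))**2 = (5329/64 - 9/6)**2 = (5329/64 - 9*1/6)**2 = (5329/64 - 3/2)**2 = (5233/64)**2 = 27384289/4096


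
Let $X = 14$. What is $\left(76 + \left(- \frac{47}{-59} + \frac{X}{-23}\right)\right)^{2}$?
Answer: $\frac{10688871769}{1841449} \approx 5804.6$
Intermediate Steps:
$\left(76 + \left(- \frac{47}{-59} + \frac{X}{-23}\right)\right)^{2} = \left(76 + \left(- \frac{47}{-59} + \frac{14}{-23}\right)\right)^{2} = \left(76 + \left(\left(-47\right) \left(- \frac{1}{59}\right) + 14 \left(- \frac{1}{23}\right)\right)\right)^{2} = \left(76 + \left(\frac{47}{59} - \frac{14}{23}\right)\right)^{2} = \left(76 + \frac{255}{1357}\right)^{2} = \left(\frac{103387}{1357}\right)^{2} = \frac{10688871769}{1841449}$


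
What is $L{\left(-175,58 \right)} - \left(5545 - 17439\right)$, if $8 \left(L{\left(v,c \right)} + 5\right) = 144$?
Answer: $11907$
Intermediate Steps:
$L{\left(v,c \right)} = 13$ ($L{\left(v,c \right)} = -5 + \frac{1}{8} \cdot 144 = -5 + 18 = 13$)
$L{\left(-175,58 \right)} - \left(5545 - 17439\right) = 13 - \left(5545 - 17439\right) = 13 - -11894 = 13 + 11894 = 11907$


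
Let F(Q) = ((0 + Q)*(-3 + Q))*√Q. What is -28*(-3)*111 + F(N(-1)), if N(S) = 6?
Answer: 9324 + 18*√6 ≈ 9368.1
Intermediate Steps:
F(Q) = Q^(3/2)*(-3 + Q) (F(Q) = (Q*(-3 + Q))*√Q = Q^(3/2)*(-3 + Q))
-28*(-3)*111 + F(N(-1)) = -28*(-3)*111 + 6^(3/2)*(-3 + 6) = 84*111 + (6*√6)*3 = 9324 + 18*√6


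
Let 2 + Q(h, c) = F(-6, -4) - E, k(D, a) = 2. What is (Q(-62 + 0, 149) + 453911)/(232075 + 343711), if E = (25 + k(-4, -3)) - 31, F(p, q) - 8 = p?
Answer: 453915/575786 ≈ 0.78834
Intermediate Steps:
F(p, q) = 8 + p
E = -4 (E = (25 + 2) - 31 = 27 - 31 = -4)
Q(h, c) = 4 (Q(h, c) = -2 + ((8 - 6) - 1*(-4)) = -2 + (2 + 4) = -2 + 6 = 4)
(Q(-62 + 0, 149) + 453911)/(232075 + 343711) = (4 + 453911)/(232075 + 343711) = 453915/575786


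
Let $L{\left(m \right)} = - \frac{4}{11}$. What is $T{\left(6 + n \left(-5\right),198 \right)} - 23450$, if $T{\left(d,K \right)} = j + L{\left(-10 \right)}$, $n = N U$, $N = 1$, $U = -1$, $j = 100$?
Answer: $- \frac{256854}{11} \approx -23350.0$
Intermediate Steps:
$n = -1$ ($n = 1 \left(-1\right) = -1$)
$L{\left(m \right)} = - \frac{4}{11}$ ($L{\left(m \right)} = \left(-4\right) \frac{1}{11} = - \frac{4}{11}$)
$T{\left(d,K \right)} = \frac{1096}{11}$ ($T{\left(d,K \right)} = 100 - \frac{4}{11} = \frac{1096}{11}$)
$T{\left(6 + n \left(-5\right),198 \right)} - 23450 = \frac{1096}{11} - 23450 = - \frac{256854}{11}$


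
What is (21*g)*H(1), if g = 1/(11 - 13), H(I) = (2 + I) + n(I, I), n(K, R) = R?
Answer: -42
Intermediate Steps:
H(I) = 2 + 2*I (H(I) = (2 + I) + I = 2 + 2*I)
g = -½ (g = 1/(-2) = -½ ≈ -0.50000)
(21*g)*H(1) = (21*(-½))*(2 + 2*1) = -21*(2 + 2)/2 = -21/2*4 = -42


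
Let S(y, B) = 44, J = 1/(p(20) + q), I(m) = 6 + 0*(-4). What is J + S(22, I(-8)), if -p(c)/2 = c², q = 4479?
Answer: 161877/3679 ≈ 44.000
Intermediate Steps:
p(c) = -2*c²
I(m) = 6 (I(m) = 6 + 0 = 6)
J = 1/3679 (J = 1/(-2*20² + 4479) = 1/(-2*400 + 4479) = 1/(-800 + 4479) = 1/3679 ≈ 0.00027181)
J + S(22, I(-8)) = 1/3679 + 44 = 161877/3679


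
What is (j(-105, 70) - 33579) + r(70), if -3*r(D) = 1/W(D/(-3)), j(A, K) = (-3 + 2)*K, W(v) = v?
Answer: -2355429/70 ≈ -33649.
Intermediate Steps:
j(A, K) = -K
r(D) = 1/D (r(D) = -(-3/D)/3 = -(-1)/D = 1/D)
(j(-105, 70) - 33579) + r(70) = (-1*70 - 33579) + 1/70 = (-70 - 33579) + 1/70 = -33649 + 1/70 = -2355429/70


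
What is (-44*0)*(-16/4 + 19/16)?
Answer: 0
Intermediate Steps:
(-44*0)*(-16/4 + 19/16) = 0*(-16*¼ + 19*(1/16)) = 0*(-4 + 19/16) = 0*(-45/16) = 0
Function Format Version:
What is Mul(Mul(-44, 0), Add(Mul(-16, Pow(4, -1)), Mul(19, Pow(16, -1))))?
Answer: 0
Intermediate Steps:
Mul(Mul(-44, 0), Add(Mul(-16, Pow(4, -1)), Mul(19, Pow(16, -1)))) = Mul(0, Add(Mul(-16, Rational(1, 4)), Mul(19, Rational(1, 16)))) = Mul(0, Add(-4, Rational(19, 16))) = Mul(0, Rational(-45, 16)) = 0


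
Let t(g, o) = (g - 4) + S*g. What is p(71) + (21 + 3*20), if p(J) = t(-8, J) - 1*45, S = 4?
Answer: -8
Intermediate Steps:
t(g, o) = -4 + 5*g (t(g, o) = (g - 4) + 4*g = (-4 + g) + 4*g = -4 + 5*g)
p(J) = -89 (p(J) = (-4 + 5*(-8)) - 1*45 = (-4 - 40) - 45 = -44 - 45 = -89)
p(71) + (21 + 3*20) = -89 + (21 + 3*20) = -89 + (21 + 60) = -89 + 81 = -8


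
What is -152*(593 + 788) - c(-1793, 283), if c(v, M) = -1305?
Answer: -208607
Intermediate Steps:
-152*(593 + 788) - c(-1793, 283) = -152*(593 + 788) - 1*(-1305) = -152*1381 + 1305 = -209912 + 1305 = -208607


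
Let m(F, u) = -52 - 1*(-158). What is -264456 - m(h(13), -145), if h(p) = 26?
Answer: -264562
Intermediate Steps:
m(F, u) = 106 (m(F, u) = -52 + 158 = 106)
-264456 - m(h(13), -145) = -264456 - 1*106 = -264456 - 106 = -264562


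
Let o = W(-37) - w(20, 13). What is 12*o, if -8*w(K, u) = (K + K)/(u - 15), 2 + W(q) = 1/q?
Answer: -2010/37 ≈ -54.324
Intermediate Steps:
W(q) = -2 + 1/q
w(K, u) = -K/(4*(-15 + u)) (w(K, u) = -(K + K)/(8*(u - 15)) = -2*K/(8*(-15 + u)) = -K/(4*(-15 + u)))
o = -335/74 (o = (-2 + 1/(-37)) - (-1)*20/(-60 + 4*13) = (-2 - 1/37) - (-1)*20/(-60 + 52) = -75/37 - (-1)*20/(-8) = -75/37 - (-1)*20*(-1)/8 = -75/37 - 1*5/2 = -75/37 - 5/2 = -335/74 ≈ -4.5270)
12*o = 12*(-335/74) = -2010/37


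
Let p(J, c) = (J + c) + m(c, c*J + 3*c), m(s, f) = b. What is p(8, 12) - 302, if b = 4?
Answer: -278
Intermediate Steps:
m(s, f) = 4
p(J, c) = 4 + J + c (p(J, c) = (J + c) + 4 = 4 + J + c)
p(8, 12) - 302 = (4 + 8 + 12) - 302 = 24 - 302 = -278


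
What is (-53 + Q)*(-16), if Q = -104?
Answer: 2512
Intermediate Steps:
(-53 + Q)*(-16) = (-53 - 104)*(-16) = -157*(-16) = 2512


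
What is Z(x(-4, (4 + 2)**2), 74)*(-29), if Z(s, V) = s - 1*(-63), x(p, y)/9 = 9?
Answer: -4176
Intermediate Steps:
x(p, y) = 81 (x(p, y) = 9*9 = 81)
Z(s, V) = 63 + s (Z(s, V) = s + 63 = 63 + s)
Z(x(-4, (4 + 2)**2), 74)*(-29) = (63 + 81)*(-29) = 144*(-29) = -4176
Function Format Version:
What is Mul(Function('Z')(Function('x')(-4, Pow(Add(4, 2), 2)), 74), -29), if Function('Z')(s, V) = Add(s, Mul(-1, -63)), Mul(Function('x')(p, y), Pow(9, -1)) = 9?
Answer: -4176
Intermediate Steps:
Function('x')(p, y) = 81 (Function('x')(p, y) = Mul(9, 9) = 81)
Function('Z')(s, V) = Add(63, s) (Function('Z')(s, V) = Add(s, 63) = Add(63, s))
Mul(Function('Z')(Function('x')(-4, Pow(Add(4, 2), 2)), 74), -29) = Mul(Add(63, 81), -29) = Mul(144, -29) = -4176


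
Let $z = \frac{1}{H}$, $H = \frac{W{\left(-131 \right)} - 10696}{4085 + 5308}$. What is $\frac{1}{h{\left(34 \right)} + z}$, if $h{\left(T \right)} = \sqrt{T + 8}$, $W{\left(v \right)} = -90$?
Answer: $\frac{33770966}{1599319661} + \frac{116337796 \sqrt{42}}{4797958983} \approx 0.17826$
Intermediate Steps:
$h{\left(T \right)} = \sqrt{8 + T}$
$H = - \frac{10786}{9393}$ ($H = \frac{-90 - 10696}{4085 + 5308} = - \frac{10786}{9393} \approx -1.1483$)
$z = - \frac{9393}{10786}$ ($z = \frac{1}{- \frac{10786}{9393}} = - \frac{9393}{10786} \approx -0.87085$)
$\frac{1}{h{\left(34 \right)} + z} = \frac{1}{\sqrt{8 + 34} - \frac{9393}{10786}} = \frac{1}{\sqrt{42} - \frac{9393}{10786}} = \frac{1}{- \frac{9393}{10786} + \sqrt{42}}$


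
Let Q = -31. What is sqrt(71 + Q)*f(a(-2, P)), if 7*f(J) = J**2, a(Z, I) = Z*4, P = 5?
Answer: 128*sqrt(10)/7 ≈ 57.825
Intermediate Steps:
a(Z, I) = 4*Z
f(J) = J**2/7
sqrt(71 + Q)*f(a(-2, P)) = sqrt(71 - 31)*((4*(-2))**2/7) = sqrt(40)*((1/7)*(-8)**2) = (2*sqrt(10))*((1/7)*64) = (2*sqrt(10))*(64/7) = 128*sqrt(10)/7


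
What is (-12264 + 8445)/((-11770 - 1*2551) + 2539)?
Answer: 3819/11782 ≈ 0.32414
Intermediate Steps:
(-12264 + 8445)/((-11770 - 1*2551) + 2539) = -3819/((-11770 - 2551) + 2539) = -3819/(-14321 + 2539) = -3819/(-11782) = -3819*(-1/11782) = 3819/11782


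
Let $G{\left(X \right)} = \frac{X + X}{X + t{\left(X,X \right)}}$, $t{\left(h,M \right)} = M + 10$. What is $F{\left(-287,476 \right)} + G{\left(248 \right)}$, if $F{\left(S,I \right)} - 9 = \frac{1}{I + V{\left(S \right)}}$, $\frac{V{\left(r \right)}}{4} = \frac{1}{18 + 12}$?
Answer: $\frac{18037345}{1806926} \approx 9.9823$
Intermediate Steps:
$t{\left(h,M \right)} = 10 + M$
$V{\left(r \right)} = \frac{2}{15}$ ($V{\left(r \right)} = \frac{4}{18 + 12} = \frac{4}{30} = 4 \cdot \frac{1}{30} = \frac{2}{15}$)
$F{\left(S,I \right)} = 9 + \frac{1}{\frac{2}{15} + I}$ ($F{\left(S,I \right)} = 9 + \frac{1}{I + \frac{2}{15}} = 9 + \frac{1}{\frac{2}{15} + I}$)
$G{\left(X \right)} = \frac{2 X}{10 + 2 X}$ ($G{\left(X \right)} = \frac{X + X}{X + \left(10 + X\right)} = \frac{2 X}{10 + 2 X}$)
$F{\left(-287,476 \right)} + G{\left(248 \right)} = \frac{3 \left(11 + 45 \cdot 476\right)}{2 + 15 \cdot 476} + \frac{248}{5 + 248} = \frac{3 \left(11 + 21420\right)}{2 + 7140} + \frac{248}{253} = 3 \cdot \frac{1}{7142} \cdot 21431 + 248 \cdot \frac{1}{253} = 3 \cdot \frac{1}{7142} \cdot 21431 + \frac{248}{253} = \frac{64293}{7142} + \frac{248}{253} = \frac{18037345}{1806926}$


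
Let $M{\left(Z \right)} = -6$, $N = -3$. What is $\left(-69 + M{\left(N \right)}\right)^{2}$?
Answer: $5625$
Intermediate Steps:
$\left(-69 + M{\left(N \right)}\right)^{2} = \left(-69 - 6\right)^{2} = \left(-75\right)^{2} = 5625$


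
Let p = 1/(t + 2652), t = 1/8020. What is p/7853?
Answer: 8020/167025778973 ≈ 4.8017e-8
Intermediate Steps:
t = 1/8020 ≈ 0.00012469
p = 8020/21269041 (p = 1/(1/8020 + 2652) = 1/(21269041/8020) = 8020/21269041 ≈ 0.00037707)
p/7853 = (8020/21269041)/7853 = (8020/21269041)*(1/7853) = 8020/167025778973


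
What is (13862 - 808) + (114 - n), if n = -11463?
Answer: 24631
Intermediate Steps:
(13862 - 808) + (114 - n) = (13862 - 808) + (114 - 1*(-11463)) = 13054 + (114 + 11463) = 13054 + 11577 = 24631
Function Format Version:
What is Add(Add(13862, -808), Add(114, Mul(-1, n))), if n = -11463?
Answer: 24631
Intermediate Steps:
Add(Add(13862, -808), Add(114, Mul(-1, n))) = Add(Add(13862, -808), Add(114, Mul(-1, -11463))) = Add(13054, Add(114, 11463)) = Add(13054, 11577) = 24631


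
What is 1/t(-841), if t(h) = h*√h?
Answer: I/24389 ≈ 4.1002e-5*I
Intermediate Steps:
t(h) = h^(3/2)
1/t(-841) = 1/((-841)^(3/2)) = 1/(-24389*I) = I/24389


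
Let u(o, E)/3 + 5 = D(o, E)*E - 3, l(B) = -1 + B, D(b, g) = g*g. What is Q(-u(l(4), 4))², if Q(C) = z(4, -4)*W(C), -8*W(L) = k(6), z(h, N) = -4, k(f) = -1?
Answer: ¼ ≈ 0.25000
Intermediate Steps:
W(L) = ⅛ (W(L) = -⅛*(-1) = ⅛)
D(b, g) = g²
u(o, E) = -24 + 3*E³ (u(o, E) = -15 + 3*(E²*E - 3) = -15 + 3*(E³ - 3) = -15 + 3*(-3 + E³) = -15 + (-9 + 3*E³) = -24 + 3*E³)
Q(C) = -½ (Q(C) = -4*⅛ = -½)
Q(-u(l(4), 4))² = (-½)² = ¼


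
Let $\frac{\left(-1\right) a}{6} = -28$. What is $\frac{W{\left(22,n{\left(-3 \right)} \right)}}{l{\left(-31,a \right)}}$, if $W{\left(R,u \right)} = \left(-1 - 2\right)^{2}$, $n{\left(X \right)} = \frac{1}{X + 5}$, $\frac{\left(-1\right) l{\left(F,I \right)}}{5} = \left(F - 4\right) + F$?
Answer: $\frac{3}{110} \approx 0.027273$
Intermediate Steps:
$a = 168$ ($a = \left(-6\right) \left(-28\right) = 168$)
$l{\left(F,I \right)} = 20 - 10 F$ ($l{\left(F,I \right)} = - 5 \left(\left(F - 4\right) + F\right) = - 5 \left(\left(-4 + F\right) + F\right) = - 5 \left(-4 + 2 F\right) = 20 - 10 F$)
$n{\left(X \right)} = \frac{1}{5 + X}$
$W{\left(R,u \right)} = 9$ ($W{\left(R,u \right)} = \left(-3\right)^{2} = 9$)
$\frac{W{\left(22,n{\left(-3 \right)} \right)}}{l{\left(-31,a \right)}} = \frac{9}{20 - -310} = \frac{9}{20 + 310} = \frac{9}{330} = 9 \cdot \frac{1}{330} = \frac{3}{110}$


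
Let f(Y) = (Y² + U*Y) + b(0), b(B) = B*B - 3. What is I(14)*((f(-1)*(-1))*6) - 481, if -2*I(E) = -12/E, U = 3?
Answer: -3277/7 ≈ -468.14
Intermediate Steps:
I(E) = 6/E (I(E) = -(-6)/E = 6/E)
b(B) = -3 + B² (b(B) = B² - 3 = -3 + B²)
f(Y) = -3 + Y² + 3*Y (f(Y) = (Y² + 3*Y) + (-3 + 0²) = (Y² + 3*Y) + (-3 + 0) = (Y² + 3*Y) - 3 = -3 + Y² + 3*Y)
I(14)*((f(-1)*(-1))*6) - 481 = (6/14)*(((-3 + (-1)² + 3*(-1))*(-1))*6) - 481 = (6*(1/14))*(((-3 + 1 - 3)*(-1))*6) - 481 = 3*(-5*(-1)*6)/7 - 481 = 3*(5*6)/7 - 481 = (3/7)*30 - 481 = 90/7 - 481 = -3277/7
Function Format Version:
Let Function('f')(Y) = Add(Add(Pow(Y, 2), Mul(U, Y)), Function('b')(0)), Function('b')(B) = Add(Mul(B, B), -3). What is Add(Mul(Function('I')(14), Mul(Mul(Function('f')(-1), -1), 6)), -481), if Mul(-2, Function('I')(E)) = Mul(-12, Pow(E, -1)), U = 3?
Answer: Rational(-3277, 7) ≈ -468.14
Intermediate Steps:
Function('I')(E) = Mul(6, Pow(E, -1)) (Function('I')(E) = Mul(Rational(-1, 2), Mul(-12, Pow(E, -1))) = Mul(6, Pow(E, -1)))
Function('b')(B) = Add(-3, Pow(B, 2)) (Function('b')(B) = Add(Pow(B, 2), -3) = Add(-3, Pow(B, 2)))
Function('f')(Y) = Add(-3, Pow(Y, 2), Mul(3, Y)) (Function('f')(Y) = Add(Add(Pow(Y, 2), Mul(3, Y)), Add(-3, Pow(0, 2))) = Add(Add(Pow(Y, 2), Mul(3, Y)), Add(-3, 0)) = Add(Add(Pow(Y, 2), Mul(3, Y)), -3) = Add(-3, Pow(Y, 2), Mul(3, Y)))
Add(Mul(Function('I')(14), Mul(Mul(Function('f')(-1), -1), 6)), -481) = Add(Mul(Mul(6, Pow(14, -1)), Mul(Mul(Add(-3, Pow(-1, 2), Mul(3, -1)), -1), 6)), -481) = Add(Mul(Mul(6, Rational(1, 14)), Mul(Mul(Add(-3, 1, -3), -1), 6)), -481) = Add(Mul(Rational(3, 7), Mul(Mul(-5, -1), 6)), -481) = Add(Mul(Rational(3, 7), Mul(5, 6)), -481) = Add(Mul(Rational(3, 7), 30), -481) = Add(Rational(90, 7), -481) = Rational(-3277, 7)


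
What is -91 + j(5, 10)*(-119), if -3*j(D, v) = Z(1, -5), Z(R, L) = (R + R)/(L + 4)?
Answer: -511/3 ≈ -170.33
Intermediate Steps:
Z(R, L) = 2*R/(4 + L) (Z(R, L) = (2*R)/(4 + L) = 2*R/(4 + L))
j(D, v) = ⅔ (j(D, v) = -2/(3*(4 - 5)) = -2/(3*(-1)) = -2*(-1)/3 = -⅓*(-2) = ⅔)
-91 + j(5, 10)*(-119) = -91 + (⅔)*(-119) = -91 - 238/3 = -511/3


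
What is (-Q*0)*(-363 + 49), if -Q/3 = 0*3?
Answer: 0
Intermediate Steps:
Q = 0 (Q = -0*3 = -3*0 = 0)
(-Q*0)*(-363 + 49) = (-1*0*0)*(-363 + 49) = (0*0)*(-314) = 0*(-314) = 0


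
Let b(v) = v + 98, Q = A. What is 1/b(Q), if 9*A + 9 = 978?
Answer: 3/617 ≈ 0.0048622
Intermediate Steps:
A = 323/3 (A = -1 + (1/9)*978 = -1 + 326/3 = 323/3 ≈ 107.67)
Q = 323/3 ≈ 107.67
b(v) = 98 + v
1/b(Q) = 1/(98 + 323/3) = 1/(617/3) = 3/617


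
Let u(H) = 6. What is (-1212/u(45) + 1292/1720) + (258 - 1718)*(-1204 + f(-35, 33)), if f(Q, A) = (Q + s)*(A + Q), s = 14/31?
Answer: 22084576953/13330 ≈ 1.6568e+6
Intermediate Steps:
s = 14/31 (s = 14*(1/31) = 14/31 ≈ 0.45161)
f(Q, A) = (14/31 + Q)*(A + Q) (f(Q, A) = (Q + 14/31)*(A + Q) = (14/31 + Q)*(A + Q))
(-1212/u(45) + 1292/1720) + (258 - 1718)*(-1204 + f(-35, 33)) = (-1212/6 + 1292/1720) + (258 - 1718)*(-1204 + ((-35)² + (14/31)*33 + (14/31)*(-35) + 33*(-35))) = (-1212*⅙ + 1292*(1/1720)) - 1460*(-1204 + (1225 + 462/31 - 490/31 - 1155)) = (-202 + 323/430) - 1460*(-1204 + 2142/31) = -86537/430 - 1460*(-35182/31) = -86537/430 + 51365720/31 = 22084576953/13330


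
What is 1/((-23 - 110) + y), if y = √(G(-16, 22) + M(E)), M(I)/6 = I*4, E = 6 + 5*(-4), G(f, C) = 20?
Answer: -133/18005 - 2*I*√79/18005 ≈ -0.0073868 - 0.0009873*I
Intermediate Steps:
E = -14 (E = 6 - 20 = -14)
M(I) = 24*I (M(I) = 6*(I*4) = 6*(4*I) = 24*I)
y = 2*I*√79 (y = √(20 + 24*(-14)) = √(20 - 336) = √(-316) = 2*I*√79 ≈ 17.776*I)
1/((-23 - 110) + y) = 1/((-23 - 110) + 2*I*√79) = 1/(-133 + 2*I*√79)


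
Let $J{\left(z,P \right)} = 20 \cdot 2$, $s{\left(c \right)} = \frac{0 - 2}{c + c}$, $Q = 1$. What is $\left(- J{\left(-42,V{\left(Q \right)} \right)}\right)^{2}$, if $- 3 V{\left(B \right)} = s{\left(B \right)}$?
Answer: $1600$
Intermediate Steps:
$s{\left(c \right)} = - \frac{1}{c}$ ($s{\left(c \right)} = - \frac{2}{2 c} = - 2 \frac{1}{2 c} = - \frac{1}{c}$)
$V{\left(B \right)} = \frac{1}{3 B}$ ($V{\left(B \right)} = - \frac{\left(-1\right) \frac{1}{B}}{3} = \frac{1}{3 B}$)
$J{\left(z,P \right)} = 40$
$\left(- J{\left(-42,V{\left(Q \right)} \right)}\right)^{2} = \left(\left(-1\right) 40\right)^{2} = \left(-40\right)^{2} = 1600$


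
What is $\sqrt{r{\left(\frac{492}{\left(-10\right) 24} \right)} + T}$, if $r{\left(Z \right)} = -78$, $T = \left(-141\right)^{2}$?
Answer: $\sqrt{19803} \approx 140.72$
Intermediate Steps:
$T = 19881$
$\sqrt{r{\left(\frac{492}{\left(-10\right) 24} \right)} + T} = \sqrt{-78 + 19881} = \sqrt{19803}$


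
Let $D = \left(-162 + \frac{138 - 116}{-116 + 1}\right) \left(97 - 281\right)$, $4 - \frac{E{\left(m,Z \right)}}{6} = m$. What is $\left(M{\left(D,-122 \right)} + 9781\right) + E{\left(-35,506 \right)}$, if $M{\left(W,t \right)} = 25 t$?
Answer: $6965$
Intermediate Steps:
$E{\left(m,Z \right)} = 24 - 6 m$
$D = \frac{149216}{5}$ ($D = \left(-162 + \frac{22}{-115}\right) \left(-184\right) = \left(-162 + 22 \left(- \frac{1}{115}\right)\right) \left(-184\right) = \left(-162 - \frac{22}{115}\right) \left(-184\right) = \left(- \frac{18652}{115}\right) \left(-184\right) = \frac{149216}{5} \approx 29843.0$)
$\left(M{\left(D,-122 \right)} + 9781\right) + E{\left(-35,506 \right)} = \left(25 \left(-122\right) + 9781\right) + \left(24 - -210\right) = \left(-3050 + 9781\right) + \left(24 + 210\right) = 6731 + 234 = 6965$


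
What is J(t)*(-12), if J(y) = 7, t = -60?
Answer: -84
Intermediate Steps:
J(t)*(-12) = 7*(-12) = -84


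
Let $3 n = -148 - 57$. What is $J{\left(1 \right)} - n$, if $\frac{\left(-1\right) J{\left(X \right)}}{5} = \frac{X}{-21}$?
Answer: $\frac{480}{7} \approx 68.571$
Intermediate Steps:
$J{\left(X \right)} = \frac{5 X}{21}$ ($J{\left(X \right)} = - 5 \frac{X}{-21} = - 5 X \left(- \frac{1}{21}\right) = - 5 \left(- \frac{X}{21}\right) = \frac{5 X}{21}$)
$n = - \frac{205}{3}$ ($n = \frac{-148 - 57}{3} = \frac{1}{3} \left(-205\right) = - \frac{205}{3} \approx -68.333$)
$J{\left(1 \right)} - n = \frac{5}{21} \cdot 1 - - \frac{205}{3} = \frac{5}{21} + \frac{205}{3} = \frac{480}{7}$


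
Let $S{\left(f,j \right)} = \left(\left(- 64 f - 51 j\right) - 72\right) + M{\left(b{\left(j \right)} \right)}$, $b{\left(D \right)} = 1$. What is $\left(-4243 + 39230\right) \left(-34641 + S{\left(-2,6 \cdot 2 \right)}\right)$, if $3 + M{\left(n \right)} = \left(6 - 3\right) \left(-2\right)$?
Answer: $-1231752322$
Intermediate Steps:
$M{\left(n \right)} = -9$ ($M{\left(n \right)} = -3 + \left(6 - 3\right) \left(-2\right) = -3 + 3 \left(-2\right) = -3 - 6 = -9$)
$S{\left(f,j \right)} = -81 - 64 f - 51 j$ ($S{\left(f,j \right)} = \left(\left(- 64 f - 51 j\right) - 72\right) - 9 = \left(-72 - 64 f - 51 j\right) - 9 = -81 - 64 f - 51 j$)
$\left(-4243 + 39230\right) \left(-34641 + S{\left(-2,6 \cdot 2 \right)}\right) = \left(-4243 + 39230\right) \left(-34641 - \left(-47 + 51 \cdot 6 \cdot 2\right)\right) = 34987 \left(-34641 - 565\right) = 34987 \left(-35206\right) = -1231752322$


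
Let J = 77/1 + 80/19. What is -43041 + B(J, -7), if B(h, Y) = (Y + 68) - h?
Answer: -818163/19 ≈ -43061.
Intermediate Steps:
J = 1543/19 (J = 77*1 + 80*(1/19) = 77 + 80/19 = 1543/19 ≈ 81.211)
B(h, Y) = 68 + Y - h (B(h, Y) = (68 + Y) - h = 68 + Y - h)
-43041 + B(J, -7) = -43041 + (68 - 7 - 1*1543/19) = -43041 + (68 - 7 - 1543/19) = -43041 - 384/19 = -818163/19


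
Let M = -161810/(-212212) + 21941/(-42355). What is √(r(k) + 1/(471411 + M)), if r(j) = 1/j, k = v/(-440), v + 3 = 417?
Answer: I*√2317226003021151258507296774490/1476585034358229 ≈ 1.0309*I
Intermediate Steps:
v = 414 (v = -3 + 417 = 414)
M = 99878139/408556330 (M = -161810*(-1/212212) + 21941*(-1/42355) = 7355/9646 - 21941/42355 = 99878139/408556330 ≈ 0.24447)
k = -207/220 (k = 414/(-440) = 414*(-1/440) = -207/220 ≈ -0.94091)
√(r(k) + 1/(471411 + M)) = √(1/(-207/220) + 1/(471411 + 99878139/408556330)) = √(-220/207 + 1/(192598047959769/408556330)) = √(-220/207 + 408556330/192598047959769) = √(-4707942886665430/4429755103074687) = I*√2317226003021151258507296774490/1476585034358229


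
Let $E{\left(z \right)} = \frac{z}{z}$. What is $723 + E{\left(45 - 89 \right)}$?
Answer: $724$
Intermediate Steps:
$E{\left(z \right)} = 1$
$723 + E{\left(45 - 89 \right)} = 723 + 1 = 724$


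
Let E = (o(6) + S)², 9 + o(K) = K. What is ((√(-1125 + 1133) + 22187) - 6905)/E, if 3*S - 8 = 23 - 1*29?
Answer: 137538/49 + 18*√2/49 ≈ 2807.4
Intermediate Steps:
o(K) = -9 + K
S = ⅔ (S = 8/3 + (23 - 1*29)/3 = 8/3 + (23 - 29)/3 = 8/3 + (⅓)*(-6) = 8/3 - 2 = ⅔ ≈ 0.66667)
E = 49/9 (E = ((-9 + 6) + ⅔)² = (-3 + ⅔)² = (-7/3)² = 49/9 ≈ 5.4444)
((√(-1125 + 1133) + 22187) - 6905)/E = ((√(-1125 + 1133) + 22187) - 6905)/(49/9) = ((√8 + 22187) - 6905)*(9/49) = ((2*√2 + 22187) - 6905)*(9/49) = ((22187 + 2*√2) - 6905)*(9/49) = (15282 + 2*√2)*(9/49) = 137538/49 + 18*√2/49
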